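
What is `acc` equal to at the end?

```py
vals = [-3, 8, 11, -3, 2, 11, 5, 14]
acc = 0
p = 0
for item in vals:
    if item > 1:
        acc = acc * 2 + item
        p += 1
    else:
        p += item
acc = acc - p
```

item=-3: not >1; p=-3
item=8: >1, acc = 0*2+8 = 8; p=-2
item=11: >1, acc = 8*2+11 = 27; p=-1
item=-3: not >1; p=-4
item=2: >1, acc = 27*2+2 = 56; p=-3
item=11: >1, acc = 56*2+11 = 123; p=-2
item=5: >1, acc = 123*2+5 = 251; p=-1
item=14: >1, acc = 251*2+14 = 516; p=0
acc-p = 516-0 = 516

516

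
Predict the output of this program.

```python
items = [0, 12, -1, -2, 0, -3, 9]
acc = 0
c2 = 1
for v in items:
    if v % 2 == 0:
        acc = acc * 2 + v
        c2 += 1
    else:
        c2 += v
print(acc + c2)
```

54

v=0: even, acc = 0*2+0 = 0; c2=2
v=12: even, acc = 0*2+12 = 12; c2=3
v=-1: not even; c2=2
v=-2: even, acc = 12*2+(-2) = 22; c2=3
v=0: even, acc = 22*2+0 = 44; c2=4
v=-3: not even; c2=1
v=9: not even; c2=10
acc+c2 = 44+10 = 54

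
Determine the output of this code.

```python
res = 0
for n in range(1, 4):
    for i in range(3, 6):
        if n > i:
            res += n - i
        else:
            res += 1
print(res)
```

9

n=1,i=3: not 1>3, res = 0+1 = 1
n=1,i=4: not 1>4, res = 1+1 = 2
n=1,i=5: not 1>5, res = 2+1 = 3
n=2,i=3: not 2>3, res = 3+1 = 4
n=2,i=4: not 2>4, res = 4+1 = 5
n=2,i=5: not 2>5, res = 5+1 = 6
n=3,i=3: not 3>3, res = 6+1 = 7
n=3,i=4: not 3>4, res = 7+1 = 8
n=3,i=5: not 3>5, res = 8+1 = 9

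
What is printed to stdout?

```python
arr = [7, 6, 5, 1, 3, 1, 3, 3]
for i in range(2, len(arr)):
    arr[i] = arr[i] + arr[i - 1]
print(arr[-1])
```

22

i=2: arr[2] = 5+6 = 11 → [7, 6, 11, 1, 3, 1, 3, 3]
i=3: arr[3] = 1+11 = 12 → [7, 6, 11, 12, 3, 1, 3, 3]
i=4: arr[4] = 3+12 = 15 → [7, 6, 11, 12, 15, 1, 3, 3]
i=5: arr[5] = 1+15 = 16 → [7, 6, 11, 12, 15, 16, 3, 3]
i=6: arr[6] = 3+16 = 19 → [7, 6, 11, 12, 15, 16, 19, 3]
i=7: arr[7] = 3+19 = 22 → [7, 6, 11, 12, 15, 16, 19, 22]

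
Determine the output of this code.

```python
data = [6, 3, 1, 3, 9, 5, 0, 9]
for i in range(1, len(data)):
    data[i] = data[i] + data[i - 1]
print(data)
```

i=1: data[1] = 3+6 = 9 → [6, 9, 1, 3, 9, 5, 0, 9]
i=2: data[2] = 1+9 = 10 → [6, 9, 10, 3, 9, 5, 0, 9]
i=3: data[3] = 3+10 = 13 → [6, 9, 10, 13, 9, 5, 0, 9]
i=4: data[4] = 9+13 = 22 → [6, 9, 10, 13, 22, 5, 0, 9]
i=5: data[5] = 5+22 = 27 → [6, 9, 10, 13, 22, 27, 0, 9]
i=6: data[6] = 0+27 = 27 → [6, 9, 10, 13, 22, 27, 27, 9]
i=7: data[7] = 9+27 = 36 → [6, 9, 10, 13, 22, 27, 27, 36]

[6, 9, 10, 13, 22, 27, 27, 36]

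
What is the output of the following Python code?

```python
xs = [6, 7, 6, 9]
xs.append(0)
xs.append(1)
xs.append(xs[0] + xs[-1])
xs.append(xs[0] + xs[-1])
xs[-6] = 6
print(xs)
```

[6, 7, 6, 9, 0, 1, 7, 13]

append 0 → [6, 7, 6, 9, 0]
append 1 → [6, 7, 6, 9, 0, 1]
append xs[0]+xs[-1] = 6+1 = 7 → [6, 7, 6, 9, 0, 1, 7]
append xs[0]+xs[-1] = 6+7 = 13 → [6, 7, 6, 9, 0, 1, 7, 13]
xs[-6] = 6 → [6, 7, 6, 9, 0, 1, 7, 13]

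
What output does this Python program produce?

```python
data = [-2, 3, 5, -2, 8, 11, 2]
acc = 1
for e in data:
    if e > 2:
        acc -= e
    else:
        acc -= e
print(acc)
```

-24

e=-2: not >2, acc = 1-(-2) = 3
e=3: >2, acc = 3-3 = 0
e=5: >2, acc = 0-5 = -5
e=-2: not >2, acc = (-5)-(-2) = -3
e=8: >2, acc = (-3)-8 = -11
e=11: >2, acc = (-11)-11 = -22
e=2: not >2, acc = (-22)-2 = -24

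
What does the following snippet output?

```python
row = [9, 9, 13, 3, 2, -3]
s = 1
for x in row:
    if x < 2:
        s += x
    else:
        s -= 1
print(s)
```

x=9: not <2, s = 1-1 = 0
x=9: not <2, s = 0-1 = -1
x=13: not <2, s = (-1)-1 = -2
x=3: not <2, s = (-2)-1 = -3
x=2: not <2, s = (-3)-1 = -4
x=-3: <2, s = (-4)+(-3) = -7

-7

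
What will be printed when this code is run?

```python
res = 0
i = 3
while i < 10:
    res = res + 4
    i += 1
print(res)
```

i=3: res = 0+4 = 4
i=4: res = 4+4 = 8
i=5: res = 8+4 = 12
i=6: res = 12+4 = 16
i=7: res = 16+4 = 20
i=8: res = 20+4 = 24
i=9: res = 24+4 = 28

28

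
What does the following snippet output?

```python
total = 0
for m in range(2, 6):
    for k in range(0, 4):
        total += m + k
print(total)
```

m=2,k=0: total = 0+2 = 2
m=2,k=1: total = 2+3 = 5
m=2,k=2: total = 5+4 = 9
m=2,k=3: total = 9+5 = 14
m=3,k=0: total = 14+3 = 17
m=3,k=1: total = 17+4 = 21
m=3,k=2: total = 21+5 = 26
m=3,k=3: total = 26+6 = 32
m=4,k=0: total = 32+4 = 36
m=4,k=1: total = 36+5 = 41
m=4,k=2: total = 41+6 = 47
m=4,k=3: total = 47+7 = 54
m=5,k=0: total = 54+5 = 59
m=5,k=1: total = 59+6 = 65
m=5,k=2: total = 65+7 = 72
m=5,k=3: total = 72+8 = 80

80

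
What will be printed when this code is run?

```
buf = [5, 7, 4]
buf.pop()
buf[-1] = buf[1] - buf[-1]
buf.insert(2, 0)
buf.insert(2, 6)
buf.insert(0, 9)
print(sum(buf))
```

pop() removes 4 → [5, 7]
buf[-1] = buf[1]-buf[-1] = 7-7 = 0 → [5, 0]
insert 0 at 2 → [5, 0, 0]
insert 6 at 2 → [5, 0, 6, 0]
insert 9 at 0 → [9, 5, 0, 6, 0]
sum = 20

20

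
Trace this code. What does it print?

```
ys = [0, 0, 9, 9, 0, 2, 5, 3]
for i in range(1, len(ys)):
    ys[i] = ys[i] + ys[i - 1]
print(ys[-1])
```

i=1: ys[1] = 0+0 = 0 → [0, 0, 9, 9, 0, 2, 5, 3]
i=2: ys[2] = 9+0 = 9 → [0, 0, 9, 9, 0, 2, 5, 3]
i=3: ys[3] = 9+9 = 18 → [0, 0, 9, 18, 0, 2, 5, 3]
i=4: ys[4] = 0+18 = 18 → [0, 0, 9, 18, 18, 2, 5, 3]
i=5: ys[5] = 2+18 = 20 → [0, 0, 9, 18, 18, 20, 5, 3]
i=6: ys[6] = 5+20 = 25 → [0, 0, 9, 18, 18, 20, 25, 3]
i=7: ys[7] = 3+25 = 28 → [0, 0, 9, 18, 18, 20, 25, 28]

28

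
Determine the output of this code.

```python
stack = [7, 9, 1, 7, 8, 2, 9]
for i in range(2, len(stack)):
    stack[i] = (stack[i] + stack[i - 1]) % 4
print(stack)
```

[7, 9, 2, 1, 1, 3, 0]

i=2: stack[2] = (1+9)%4 = 2 → [7, 9, 2, 7, 8, 2, 9]
i=3: stack[3] = (7+2)%4 = 1 → [7, 9, 2, 1, 8, 2, 9]
i=4: stack[4] = (8+1)%4 = 1 → [7, 9, 2, 1, 1, 2, 9]
i=5: stack[5] = (2+1)%4 = 3 → [7, 9, 2, 1, 1, 3, 9]
i=6: stack[6] = (9+3)%4 = 0 → [7, 9, 2, 1, 1, 3, 0]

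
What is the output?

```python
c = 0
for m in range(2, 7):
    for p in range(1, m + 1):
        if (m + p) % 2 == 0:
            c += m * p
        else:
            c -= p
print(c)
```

m=2,p=1: odd sum, c = 0-1 = -1
m=2,p=2: even sum, c = (-1)+4 = 3
m=3,p=1: even sum, c = 3+3 = 6
m=3,p=2: odd sum, c = 6-2 = 4
m=3,p=3: even sum, c = 4+9 = 13
m=4,p=1: odd sum, c = 13-1 = 12
m=4,p=2: even sum, c = 12+8 = 20
m=4,p=3: odd sum, c = 20-3 = 17
m=4,p=4: even sum, c = 17+16 = 33
m=5,p=1: even sum, c = 33+5 = 38
m=5,p=2: odd sum, c = 38-2 = 36
m=5,p=3: even sum, c = 36+15 = 51
m=5,p=4: odd sum, c = 51-4 = 47
m=5,p=5: even sum, c = 47+25 = 72
m=6,p=1: odd sum, c = 72-1 = 71
m=6,p=2: even sum, c = 71+12 = 83
m=6,p=3: odd sum, c = 83-3 = 80
m=6,p=4: even sum, c = 80+24 = 104
m=6,p=5: odd sum, c = 104-5 = 99
m=6,p=6: even sum, c = 99+36 = 135

135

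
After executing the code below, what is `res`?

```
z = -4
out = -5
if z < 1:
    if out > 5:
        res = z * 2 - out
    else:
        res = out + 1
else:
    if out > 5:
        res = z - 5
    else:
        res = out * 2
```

z=-4, out=-5
z < 1 is True; out > 5 is False
→ res = out + 1 = -4

-4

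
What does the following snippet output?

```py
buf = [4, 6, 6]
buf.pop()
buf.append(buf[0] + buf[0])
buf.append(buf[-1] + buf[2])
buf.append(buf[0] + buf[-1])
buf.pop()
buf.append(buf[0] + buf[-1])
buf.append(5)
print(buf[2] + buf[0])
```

pop() removes 6 → [4, 6]
append buf[0]+buf[0] = 4+4 = 8 → [4, 6, 8]
append buf[-1]+buf[2] = 8+8 = 16 → [4, 6, 8, 16]
append buf[0]+buf[-1] = 4+16 = 20 → [4, 6, 8, 16, 20]
pop() removes 20 → [4, 6, 8, 16]
append buf[0]+buf[-1] = 4+16 = 20 → [4, 6, 8, 16, 20]
append 5 → [4, 6, 8, 16, 20, 5]
buf[2]+buf[0] = 8+4 = 12

12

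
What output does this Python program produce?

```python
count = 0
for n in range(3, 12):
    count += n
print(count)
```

63

n=3: count = 0+3 = 3
n=4: count = 3+4 = 7
n=5: count = 7+5 = 12
n=6: count = 12+6 = 18
n=7: count = 18+7 = 25
n=8: count = 25+8 = 33
n=9: count = 33+9 = 42
n=10: count = 42+10 = 52
n=11: count = 52+11 = 63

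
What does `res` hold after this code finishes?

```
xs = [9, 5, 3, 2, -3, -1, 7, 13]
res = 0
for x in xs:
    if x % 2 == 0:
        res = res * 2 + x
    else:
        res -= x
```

-48

x=9: not even, res = 0-9 = -9
x=5: not even, res = (-9)-5 = -14
x=3: not even, res = (-14)-3 = -17
x=2: even, res = (-17)*2+2 = -32
x=-3: not even, res = (-32)-(-3) = -29
x=-1: not even, res = (-29)-(-1) = -28
x=7: not even, res = (-28)-7 = -35
x=13: not even, res = (-35)-13 = -48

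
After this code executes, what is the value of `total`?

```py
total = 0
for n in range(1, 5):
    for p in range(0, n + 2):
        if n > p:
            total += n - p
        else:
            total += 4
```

n=1,p=0: 1>0, total = 0+1 = 1
n=1,p=1: not 1>1, total = 1+4 = 5
n=1,p=2: not 1>2, total = 5+4 = 9
n=2,p=0: 2>0, total = 9+2 = 11
n=2,p=1: 2>1, total = 11+1 = 12
n=2,p=2: not 2>2, total = 12+4 = 16
n=2,p=3: not 2>3, total = 16+4 = 20
n=3,p=0: 3>0, total = 20+3 = 23
n=3,p=1: 3>1, total = 23+2 = 25
n=3,p=2: 3>2, total = 25+1 = 26
n=3,p=3: not 3>3, total = 26+4 = 30
n=3,p=4: not 3>4, total = 30+4 = 34
n=4,p=0: 4>0, total = 34+4 = 38
n=4,p=1: 4>1, total = 38+3 = 41
n=4,p=2: 4>2, total = 41+2 = 43
n=4,p=3: 4>3, total = 43+1 = 44
n=4,p=4: not 4>4, total = 44+4 = 48
n=4,p=5: not 4>5, total = 48+4 = 52

52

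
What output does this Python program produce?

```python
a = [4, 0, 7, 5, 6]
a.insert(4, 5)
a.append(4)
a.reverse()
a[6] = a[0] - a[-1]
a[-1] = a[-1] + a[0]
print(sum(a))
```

insert 5 at 4 → [4, 0, 7, 5, 5, 6]
append 4 → [4, 0, 7, 5, 5, 6, 4]
reverse → [4, 6, 5, 5, 7, 0, 4]
a[6] = a[0]-a[-1] = 4-4 = 0 → [4, 6, 5, 5, 7, 0, 0]
a[-1] = a[-1]+a[0] = 0+4 = 4 → [4, 6, 5, 5, 7, 0, 4]
sum = 31

31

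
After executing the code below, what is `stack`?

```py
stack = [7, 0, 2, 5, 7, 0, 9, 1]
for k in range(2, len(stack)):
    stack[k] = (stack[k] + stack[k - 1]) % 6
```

k=2: stack[2] = (2+0)%6 = 2 → [7, 0, 2, 5, 7, 0, 9, 1]
k=3: stack[3] = (5+2)%6 = 1 → [7, 0, 2, 1, 7, 0, 9, 1]
k=4: stack[4] = (7+1)%6 = 2 → [7, 0, 2, 1, 2, 0, 9, 1]
k=5: stack[5] = (0+2)%6 = 2 → [7, 0, 2, 1, 2, 2, 9, 1]
k=6: stack[6] = (9+2)%6 = 5 → [7, 0, 2, 1, 2, 2, 5, 1]
k=7: stack[7] = (1+5)%6 = 0 → [7, 0, 2, 1, 2, 2, 5, 0]

[7, 0, 2, 1, 2, 2, 5, 0]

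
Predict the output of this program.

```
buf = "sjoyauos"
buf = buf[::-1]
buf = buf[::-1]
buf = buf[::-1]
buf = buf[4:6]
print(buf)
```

reverse → 'souayojs'
reverse → 'sjoyauos'
reverse → 'souayojs'
slice [4:6] → 'yo'

yo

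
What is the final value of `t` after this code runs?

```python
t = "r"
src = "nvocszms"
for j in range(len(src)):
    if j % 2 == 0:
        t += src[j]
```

'rnosm'

j=0: add 'n' → 'rn'
j=1: skip
j=2: add 'o' → 'rno'
j=3: skip
j=4: add 's' → 'rnos'
j=5: skip
j=6: add 'm' → 'rnosm'
j=7: skip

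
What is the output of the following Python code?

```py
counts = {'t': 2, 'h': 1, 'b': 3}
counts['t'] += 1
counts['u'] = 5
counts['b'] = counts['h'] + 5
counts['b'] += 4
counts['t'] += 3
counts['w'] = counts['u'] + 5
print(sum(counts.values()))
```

counts['t'] = 2+1 = 3 → {'t': 3, 'h': 1, 'b': 3}
counts['u'] = 5 → {'t': 3, 'h': 1, 'b': 3, 'u': 5}
counts['b'] = counts['h']+5 = 6 → {'t': 3, 'h': 1, 'b': 6, 'u': 5}
counts['b'] = 6+4 = 10 → {'t': 3, 'h': 1, 'b': 10, 'u': 5}
counts['t'] = 3+3 = 6 → {'t': 6, 'h': 1, 'b': 10, 'u': 5}
counts['w'] = counts['u']+5 = 10 → {'t': 6, 'h': 1, 'b': 10, 'u': 5, 'w': 10}
sum of values = 32

32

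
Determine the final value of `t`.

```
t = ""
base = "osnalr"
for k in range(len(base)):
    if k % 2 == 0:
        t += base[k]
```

'onl'

k=0: add 'o' → 'o'
k=1: skip
k=2: add 'n' → 'on'
k=3: skip
k=4: add 'l' → 'onl'
k=5: skip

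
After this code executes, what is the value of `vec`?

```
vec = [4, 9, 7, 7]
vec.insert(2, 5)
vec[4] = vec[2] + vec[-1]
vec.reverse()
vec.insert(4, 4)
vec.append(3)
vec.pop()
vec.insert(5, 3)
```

[12, 7, 5, 9, 4, 3, 4]

insert 5 at 2 → [4, 9, 5, 7, 7]
vec[4] = vec[2]+vec[-1] = 5+7 = 12 → [4, 9, 5, 7, 12]
reverse → [12, 7, 5, 9, 4]
insert 4 at 4 → [12, 7, 5, 9, 4, 4]
append 3 → [12, 7, 5, 9, 4, 4, 3]
pop() removes 3 → [12, 7, 5, 9, 4, 4]
insert 3 at 5 → [12, 7, 5, 9, 4, 3, 4]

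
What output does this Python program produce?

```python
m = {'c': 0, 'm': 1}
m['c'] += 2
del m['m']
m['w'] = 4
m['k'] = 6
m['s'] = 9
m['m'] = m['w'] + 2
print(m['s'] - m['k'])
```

3

m['c'] = 0+2 = 2 → {'c': 2, 'm': 1}
del 'm' → {'c': 2}
m['w'] = 4 → {'c': 2, 'w': 4}
m['k'] = 6 → {'c': 2, 'w': 4, 'k': 6}
m['s'] = 9 → {'c': 2, 'w': 4, 'k': 6, 's': 9}
m['m'] = m['w']+2 = 6 → {'c': 2, 'w': 4, 'k': 6, 's': 9, 'm': 6}
m['s']-m['k'] = 9-6 = 3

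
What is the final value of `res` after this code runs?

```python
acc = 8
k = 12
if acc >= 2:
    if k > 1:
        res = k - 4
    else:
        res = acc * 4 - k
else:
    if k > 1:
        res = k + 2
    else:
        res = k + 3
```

acc=8, k=12
acc >= 2 is True; k > 1 is True
→ res = k - 4 = 8

8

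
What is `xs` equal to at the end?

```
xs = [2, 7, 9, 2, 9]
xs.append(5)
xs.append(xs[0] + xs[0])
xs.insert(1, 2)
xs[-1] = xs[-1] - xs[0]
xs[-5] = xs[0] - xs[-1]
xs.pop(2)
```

[2, 2, 0, 2, 9, 5, 2]

append 5 → [2, 7, 9, 2, 9, 5]
append xs[0]+xs[0] = 2+2 = 4 → [2, 7, 9, 2, 9, 5, 4]
insert 2 at 1 → [2, 2, 7, 9, 2, 9, 5, 4]
xs[-1] = xs[-1]-xs[0] = 4-2 = 2 → [2, 2, 7, 9, 2, 9, 5, 2]
xs[-5] = xs[0]-xs[-1] = 2-2 = 0 → [2, 2, 7, 0, 2, 9, 5, 2]
pop(2) removes 7 → [2, 2, 0, 2, 9, 5, 2]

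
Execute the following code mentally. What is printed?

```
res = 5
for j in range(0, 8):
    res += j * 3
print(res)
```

j=0: res = 5+0*3 = 5
j=1: res = 5+1*3 = 8
j=2: res = 8+2*3 = 14
j=3: res = 14+3*3 = 23
j=4: res = 23+4*3 = 35
j=5: res = 35+5*3 = 50
j=6: res = 50+6*3 = 68
j=7: res = 68+7*3 = 89

89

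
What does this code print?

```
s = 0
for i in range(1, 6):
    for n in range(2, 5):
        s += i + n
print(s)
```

90

i=1,n=2: s = 0+3 = 3
i=1,n=3: s = 3+4 = 7
i=1,n=4: s = 7+5 = 12
i=2,n=2: s = 12+4 = 16
i=2,n=3: s = 16+5 = 21
i=2,n=4: s = 21+6 = 27
i=3,n=2: s = 27+5 = 32
i=3,n=3: s = 32+6 = 38
i=3,n=4: s = 38+7 = 45
i=4,n=2: s = 45+6 = 51
i=4,n=3: s = 51+7 = 58
i=4,n=4: s = 58+8 = 66
i=5,n=2: s = 66+7 = 73
i=5,n=3: s = 73+8 = 81
i=5,n=4: s = 81+9 = 90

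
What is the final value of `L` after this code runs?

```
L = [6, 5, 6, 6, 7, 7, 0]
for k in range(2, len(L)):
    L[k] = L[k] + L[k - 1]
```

k=2: L[2] = 6+5 = 11 → [6, 5, 11, 6, 7, 7, 0]
k=3: L[3] = 6+11 = 17 → [6, 5, 11, 17, 7, 7, 0]
k=4: L[4] = 7+17 = 24 → [6, 5, 11, 17, 24, 7, 0]
k=5: L[5] = 7+24 = 31 → [6, 5, 11, 17, 24, 31, 0]
k=6: L[6] = 0+31 = 31 → [6, 5, 11, 17, 24, 31, 31]

[6, 5, 11, 17, 24, 31, 31]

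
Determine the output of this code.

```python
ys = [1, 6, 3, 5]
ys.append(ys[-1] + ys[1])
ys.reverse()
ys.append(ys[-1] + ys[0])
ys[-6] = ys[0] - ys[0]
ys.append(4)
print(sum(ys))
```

append ys[-1]+ys[1] = 5+6 = 11 → [1, 6, 3, 5, 11]
reverse → [11, 5, 3, 6, 1]
append ys[-1]+ys[0] = 1+11 = 12 → [11, 5, 3, 6, 1, 12]
ys[-6] = ys[0]-ys[0] = 11-11 = 0 → [0, 5, 3, 6, 1, 12]
append 4 → [0, 5, 3, 6, 1, 12, 4]
sum = 31

31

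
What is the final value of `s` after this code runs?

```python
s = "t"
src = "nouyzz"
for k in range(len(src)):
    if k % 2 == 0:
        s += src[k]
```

'tnuz'

k=0: add 'n' → 'tn'
k=1: skip
k=2: add 'u' → 'tnu'
k=3: skip
k=4: add 'z' → 'tnuz'
k=5: skip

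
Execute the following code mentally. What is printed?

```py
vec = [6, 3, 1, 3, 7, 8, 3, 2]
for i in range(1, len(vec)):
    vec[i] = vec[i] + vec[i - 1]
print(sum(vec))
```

150

i=1: vec[1] = 3+6 = 9 → [6, 9, 1, 3, 7, 8, 3, 2]
i=2: vec[2] = 1+9 = 10 → [6, 9, 10, 3, 7, 8, 3, 2]
i=3: vec[3] = 3+10 = 13 → [6, 9, 10, 13, 7, 8, 3, 2]
i=4: vec[4] = 7+13 = 20 → [6, 9, 10, 13, 20, 8, 3, 2]
i=5: vec[5] = 8+20 = 28 → [6, 9, 10, 13, 20, 28, 3, 2]
i=6: vec[6] = 3+28 = 31 → [6, 9, 10, 13, 20, 28, 31, 2]
i=7: vec[7] = 2+31 = 33 → [6, 9, 10, 13, 20, 28, 31, 33]
sum = 150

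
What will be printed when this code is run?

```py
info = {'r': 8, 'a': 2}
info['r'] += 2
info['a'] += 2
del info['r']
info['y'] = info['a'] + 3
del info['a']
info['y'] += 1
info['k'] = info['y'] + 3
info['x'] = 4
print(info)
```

{'y': 8, 'k': 11, 'x': 4}

info['r'] = 8+2 = 10 → {'r': 10, 'a': 2}
info['a'] = 2+2 = 4 → {'r': 10, 'a': 4}
del 'r' → {'a': 4}
info['y'] = info['a']+3 = 7 → {'a': 4, 'y': 7}
del 'a' → {'y': 7}
info['y'] = 7+1 = 8 → {'y': 8}
info['k'] = info['y']+3 = 11 → {'y': 8, 'k': 11}
info['x'] = 4 → {'y': 8, 'k': 11, 'x': 4}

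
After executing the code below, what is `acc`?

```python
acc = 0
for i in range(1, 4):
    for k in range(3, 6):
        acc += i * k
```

i=1,k=3: acc = 0+3 = 3
i=1,k=4: acc = 3+4 = 7
i=1,k=5: acc = 7+5 = 12
i=2,k=3: acc = 12+6 = 18
i=2,k=4: acc = 18+8 = 26
i=2,k=5: acc = 26+10 = 36
i=3,k=3: acc = 36+9 = 45
i=3,k=4: acc = 45+12 = 57
i=3,k=5: acc = 57+15 = 72

72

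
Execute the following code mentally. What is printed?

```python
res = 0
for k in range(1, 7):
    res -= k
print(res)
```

-21

k=1: res = 0-1 = -1
k=2: res = (-1)-2 = -3
k=3: res = (-3)-3 = -6
k=4: res = (-6)-4 = -10
k=5: res = (-10)-5 = -15
k=6: res = (-15)-6 = -21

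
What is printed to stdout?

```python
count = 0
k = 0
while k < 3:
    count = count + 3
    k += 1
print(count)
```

9

k=0: count = 0+3 = 3
k=1: count = 3+3 = 6
k=2: count = 6+3 = 9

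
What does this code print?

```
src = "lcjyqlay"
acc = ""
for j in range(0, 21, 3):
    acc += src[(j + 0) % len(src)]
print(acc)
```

j=0: add src[0]='l' → 'l'
j=3: add src[3]='y' → 'ly'
j=6: add src[6]='a' → 'lya'
j=9: add src[1]='c' → 'lyac'
j=12: add src[4]='q' → 'lyacq'
j=15: add src[7]='y' → 'lyacqy'
j=18: add src[2]='j' → 'lyacqyj'

lyacqyj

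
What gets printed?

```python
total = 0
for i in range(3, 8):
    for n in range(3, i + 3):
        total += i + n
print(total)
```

i=3,n=3: total = 0+6 = 6
i=3,n=4: total = 6+7 = 13
i=3,n=5: total = 13+8 = 21
i=4,n=3: total = 21+7 = 28
i=4,n=4: total = 28+8 = 36
i=4,n=5: total = 36+9 = 45
i=4,n=6: total = 45+10 = 55
i=5,n=3: total = 55+8 = 63
i=5,n=4: total = 63+9 = 72
i=5,n=5: total = 72+10 = 82
i=5,n=6: total = 82+11 = 93
i=5,n=7: total = 93+12 = 105
i=6,n=3: total = 105+9 = 114
i=6,n=4: total = 114+10 = 124
i=6,n=5: total = 124+11 = 135
i=6,n=6: total = 135+12 = 147
i=6,n=7: total = 147+13 = 160
i=6,n=8: total = 160+14 = 174
i=7,n=3: total = 174+10 = 184
i=7,n=4: total = 184+11 = 195
i=7,n=5: total = 195+12 = 207
i=7,n=6: total = 207+13 = 220
i=7,n=7: total = 220+14 = 234
i=7,n=8: total = 234+15 = 249
i=7,n=9: total = 249+16 = 265

265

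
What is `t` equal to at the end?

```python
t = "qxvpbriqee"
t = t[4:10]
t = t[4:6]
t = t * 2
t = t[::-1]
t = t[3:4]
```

slice [4:10] → 'briqee'
slice [4:6] → 'ee'
repeat ×2 → 'eeee'
reverse → 'eeee'
slice [3:4] → 'e'

'e'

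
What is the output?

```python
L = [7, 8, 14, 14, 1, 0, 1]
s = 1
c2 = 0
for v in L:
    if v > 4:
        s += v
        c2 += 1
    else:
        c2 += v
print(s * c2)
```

v=7: >4, s = 1+7 = 8; c2=1
v=8: >4, s = 8+8 = 16; c2=2
v=14: >4, s = 16+14 = 30; c2=3
v=14: >4, s = 30+14 = 44; c2=4
v=1: not >4; c2=5
v=0: not >4; c2=5
v=1: not >4; c2=6
s*c2 = 44*6 = 264

264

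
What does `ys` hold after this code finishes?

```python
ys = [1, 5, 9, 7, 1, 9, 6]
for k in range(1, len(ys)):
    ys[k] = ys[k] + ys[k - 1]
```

[1, 6, 15, 22, 23, 32, 38]

k=1: ys[1] = 5+1 = 6 → [1, 6, 9, 7, 1, 9, 6]
k=2: ys[2] = 9+6 = 15 → [1, 6, 15, 7, 1, 9, 6]
k=3: ys[3] = 7+15 = 22 → [1, 6, 15, 22, 1, 9, 6]
k=4: ys[4] = 1+22 = 23 → [1, 6, 15, 22, 23, 9, 6]
k=5: ys[5] = 9+23 = 32 → [1, 6, 15, 22, 23, 32, 6]
k=6: ys[6] = 6+32 = 38 → [1, 6, 15, 22, 23, 32, 38]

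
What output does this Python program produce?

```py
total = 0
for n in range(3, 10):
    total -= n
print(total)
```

-42

n=3: total = 0-3 = -3
n=4: total = (-3)-4 = -7
n=5: total = (-7)-5 = -12
n=6: total = (-12)-6 = -18
n=7: total = (-18)-7 = -25
n=8: total = (-25)-8 = -33
n=9: total = (-33)-9 = -42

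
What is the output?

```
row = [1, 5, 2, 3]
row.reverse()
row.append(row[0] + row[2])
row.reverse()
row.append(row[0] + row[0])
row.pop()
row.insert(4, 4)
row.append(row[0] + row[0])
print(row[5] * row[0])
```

24

reverse → [3, 2, 5, 1]
append row[0]+row[2] = 3+5 = 8 → [3, 2, 5, 1, 8]
reverse → [8, 1, 5, 2, 3]
append row[0]+row[0] = 8+8 = 16 → [8, 1, 5, 2, 3, 16]
pop() removes 16 → [8, 1, 5, 2, 3]
insert 4 at 4 → [8, 1, 5, 2, 4, 3]
append row[0]+row[0] = 8+8 = 16 → [8, 1, 5, 2, 4, 3, 16]
row[5]*row[0] = 3*8 = 24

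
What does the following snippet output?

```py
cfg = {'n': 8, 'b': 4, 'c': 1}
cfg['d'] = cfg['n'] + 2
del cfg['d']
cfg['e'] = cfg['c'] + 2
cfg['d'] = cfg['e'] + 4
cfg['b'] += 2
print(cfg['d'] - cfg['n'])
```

-1

cfg['d'] = cfg['n']+2 = 10 → {'n': 8, 'b': 4, 'c': 1, 'd': 10}
del 'd' → {'n': 8, 'b': 4, 'c': 1}
cfg['e'] = cfg['c']+2 = 3 → {'n': 8, 'b': 4, 'c': 1, 'e': 3}
cfg['d'] = cfg['e']+4 = 7 → {'n': 8, 'b': 4, 'c': 1, 'e': 3, 'd': 7}
cfg['b'] = 4+2 = 6 → {'n': 8, 'b': 6, 'c': 1, 'e': 3, 'd': 7}
cfg['d']-cfg['n'] = 7-8 = -1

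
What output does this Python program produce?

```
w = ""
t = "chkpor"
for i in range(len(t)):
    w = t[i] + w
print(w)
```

ropkhc

i=0: prepend 'c' → 'c'
i=1: prepend 'h' → 'hc'
i=2: prepend 'k' → 'khc'
i=3: prepend 'p' → 'pkhc'
i=4: prepend 'o' → 'opkhc'
i=5: prepend 'r' → 'ropkhc'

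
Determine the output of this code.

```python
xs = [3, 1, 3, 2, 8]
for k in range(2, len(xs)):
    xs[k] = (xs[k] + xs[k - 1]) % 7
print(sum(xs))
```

14

k=2: xs[2] = (3+1)%7 = 4 → [3, 1, 4, 2, 8]
k=3: xs[3] = (2+4)%7 = 6 → [3, 1, 4, 6, 8]
k=4: xs[4] = (8+6)%7 = 0 → [3, 1, 4, 6, 0]
sum = 14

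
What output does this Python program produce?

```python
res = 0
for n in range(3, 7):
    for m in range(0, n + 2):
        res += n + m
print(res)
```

n=3,m=0: res = 0+3 = 3
n=3,m=1: res = 3+4 = 7
n=3,m=2: res = 7+5 = 12
n=3,m=3: res = 12+6 = 18
n=3,m=4: res = 18+7 = 25
n=4,m=0: res = 25+4 = 29
n=4,m=1: res = 29+5 = 34
n=4,m=2: res = 34+6 = 40
n=4,m=3: res = 40+7 = 47
n=4,m=4: res = 47+8 = 55
n=4,m=5: res = 55+9 = 64
n=5,m=0: res = 64+5 = 69
n=5,m=1: res = 69+6 = 75
n=5,m=2: res = 75+7 = 82
n=5,m=3: res = 82+8 = 90
n=5,m=4: res = 90+9 = 99
n=5,m=5: res = 99+10 = 109
n=5,m=6: res = 109+11 = 120
n=6,m=0: res = 120+6 = 126
n=6,m=1: res = 126+7 = 133
n=6,m=2: res = 133+8 = 141
n=6,m=3: res = 141+9 = 150
n=6,m=4: res = 150+10 = 160
n=6,m=5: res = 160+11 = 171
n=6,m=6: res = 171+12 = 183
n=6,m=7: res = 183+13 = 196

196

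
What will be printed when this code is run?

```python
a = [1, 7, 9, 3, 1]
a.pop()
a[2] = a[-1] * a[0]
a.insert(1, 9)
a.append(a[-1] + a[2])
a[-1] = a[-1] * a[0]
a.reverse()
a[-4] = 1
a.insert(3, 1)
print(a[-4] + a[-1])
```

pop() removes 1 → [1, 7, 9, 3]
a[2] = a[-1]*a[0] = 3*1 = 3 → [1, 7, 3, 3]
insert 9 at 1 → [1, 9, 7, 3, 3]
append a[-1]+a[2] = 3+7 = 10 → [1, 9, 7, 3, 3, 10]
a[-1] = a[-1]*a[0] = 10*1 = 10 → [1, 9, 7, 3, 3, 10]
reverse → [10, 3, 3, 7, 9, 1]
a[-4] = 1 → [10, 3, 1, 7, 9, 1]
insert 1 at 3 → [10, 3, 1, 1, 7, 9, 1]
a[-4]+a[-1] = 1+1 = 2

2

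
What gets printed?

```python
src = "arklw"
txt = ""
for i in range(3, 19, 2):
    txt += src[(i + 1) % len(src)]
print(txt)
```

i=3: add src[4]='w' → 'w'
i=5: add src[1]='r' → 'wr'
i=7: add src[3]='l' → 'wrl'
i=9: add src[0]='a' → 'wrla'
i=11: add src[2]='k' → 'wrlak'
i=13: add src[4]='w' → 'wrlakw'
i=15: add src[1]='r' → 'wrlakwr'
i=17: add src[3]='l' → 'wrlakwrl'

wrlakwrl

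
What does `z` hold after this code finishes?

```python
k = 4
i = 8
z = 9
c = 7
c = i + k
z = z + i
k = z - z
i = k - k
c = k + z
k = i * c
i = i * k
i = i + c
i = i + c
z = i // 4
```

8

c = 8+4 = 12
z = 9+8 = 17
k = 17-17 = 0
i = 0-0 = 0
c = 0+17 = 17
k = 0*17 = 0
i = 0*0 = 0
i = 0+17 = 17
i = 17+17 = 34
z = 34//4 = 8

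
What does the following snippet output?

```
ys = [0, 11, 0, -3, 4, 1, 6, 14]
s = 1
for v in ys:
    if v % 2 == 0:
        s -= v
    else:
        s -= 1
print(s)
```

v=0: even, s = 1-0 = 1
v=11: not even, s = 1-1 = 0
v=0: even, s = 0-0 = 0
v=-3: not even, s = 0-1 = -1
v=4: even, s = (-1)-4 = -5
v=1: not even, s = (-5)-1 = -6
v=6: even, s = (-6)-6 = -12
v=14: even, s = (-12)-14 = -26

-26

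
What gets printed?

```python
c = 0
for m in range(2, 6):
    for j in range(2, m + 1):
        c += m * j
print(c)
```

125

m=2,j=2: c = 0+4 = 4
m=3,j=2: c = 4+6 = 10
m=3,j=3: c = 10+9 = 19
m=4,j=2: c = 19+8 = 27
m=4,j=3: c = 27+12 = 39
m=4,j=4: c = 39+16 = 55
m=5,j=2: c = 55+10 = 65
m=5,j=3: c = 65+15 = 80
m=5,j=4: c = 80+20 = 100
m=5,j=5: c = 100+25 = 125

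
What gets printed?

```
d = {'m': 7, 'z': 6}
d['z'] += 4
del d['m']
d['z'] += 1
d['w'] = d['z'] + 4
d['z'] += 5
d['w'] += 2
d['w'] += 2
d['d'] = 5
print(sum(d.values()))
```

d['z'] = 6+4 = 10 → {'m': 7, 'z': 10}
del 'm' → {'z': 10}
d['z'] = 10+1 = 11 → {'z': 11}
d['w'] = d['z']+4 = 15 → {'z': 11, 'w': 15}
d['z'] = 11+5 = 16 → {'z': 16, 'w': 15}
d['w'] = 15+2 = 17 → {'z': 16, 'w': 17}
d['w'] = 17+2 = 19 → {'z': 16, 'w': 19}
d['d'] = 5 → {'z': 16, 'w': 19, 'd': 5}
sum of values = 40

40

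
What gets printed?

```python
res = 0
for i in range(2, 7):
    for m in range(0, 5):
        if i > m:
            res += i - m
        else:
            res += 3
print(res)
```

72

i=2,m=0: 2>0, res = 0+2 = 2
i=2,m=1: 2>1, res = 2+1 = 3
i=2,m=2: not 2>2, res = 3+3 = 6
i=2,m=3: not 2>3, res = 6+3 = 9
i=2,m=4: not 2>4, res = 9+3 = 12
i=3,m=0: 3>0, res = 12+3 = 15
i=3,m=1: 3>1, res = 15+2 = 17
i=3,m=2: 3>2, res = 17+1 = 18
i=3,m=3: not 3>3, res = 18+3 = 21
i=3,m=4: not 3>4, res = 21+3 = 24
i=4,m=0: 4>0, res = 24+4 = 28
i=4,m=1: 4>1, res = 28+3 = 31
i=4,m=2: 4>2, res = 31+2 = 33
i=4,m=3: 4>3, res = 33+1 = 34
i=4,m=4: not 4>4, res = 34+3 = 37
i=5,m=0: 5>0, res = 37+5 = 42
i=5,m=1: 5>1, res = 42+4 = 46
i=5,m=2: 5>2, res = 46+3 = 49
i=5,m=3: 5>3, res = 49+2 = 51
i=5,m=4: 5>4, res = 51+1 = 52
i=6,m=0: 6>0, res = 52+6 = 58
i=6,m=1: 6>1, res = 58+5 = 63
i=6,m=2: 6>2, res = 63+4 = 67
i=6,m=3: 6>3, res = 67+3 = 70
i=6,m=4: 6>4, res = 70+2 = 72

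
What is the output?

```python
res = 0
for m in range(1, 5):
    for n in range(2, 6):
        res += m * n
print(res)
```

m=1,n=2: res = 0+2 = 2
m=1,n=3: res = 2+3 = 5
m=1,n=4: res = 5+4 = 9
m=1,n=5: res = 9+5 = 14
m=2,n=2: res = 14+4 = 18
m=2,n=3: res = 18+6 = 24
m=2,n=4: res = 24+8 = 32
m=2,n=5: res = 32+10 = 42
m=3,n=2: res = 42+6 = 48
m=3,n=3: res = 48+9 = 57
m=3,n=4: res = 57+12 = 69
m=3,n=5: res = 69+15 = 84
m=4,n=2: res = 84+8 = 92
m=4,n=3: res = 92+12 = 104
m=4,n=4: res = 104+16 = 120
m=4,n=5: res = 120+20 = 140

140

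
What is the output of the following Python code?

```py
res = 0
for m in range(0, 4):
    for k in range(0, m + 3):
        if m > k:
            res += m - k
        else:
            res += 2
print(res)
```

34

m=0,k=0: not 0>0, res = 0+2 = 2
m=0,k=1: not 0>1, res = 2+2 = 4
m=0,k=2: not 0>2, res = 4+2 = 6
m=1,k=0: 1>0, res = 6+1 = 7
m=1,k=1: not 1>1, res = 7+2 = 9
m=1,k=2: not 1>2, res = 9+2 = 11
m=1,k=3: not 1>3, res = 11+2 = 13
m=2,k=0: 2>0, res = 13+2 = 15
m=2,k=1: 2>1, res = 15+1 = 16
m=2,k=2: not 2>2, res = 16+2 = 18
m=2,k=3: not 2>3, res = 18+2 = 20
m=2,k=4: not 2>4, res = 20+2 = 22
m=3,k=0: 3>0, res = 22+3 = 25
m=3,k=1: 3>1, res = 25+2 = 27
m=3,k=2: 3>2, res = 27+1 = 28
m=3,k=3: not 3>3, res = 28+2 = 30
m=3,k=4: not 3>4, res = 30+2 = 32
m=3,k=5: not 3>5, res = 32+2 = 34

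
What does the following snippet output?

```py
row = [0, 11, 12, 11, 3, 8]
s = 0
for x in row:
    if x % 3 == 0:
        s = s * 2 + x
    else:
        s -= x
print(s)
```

-47

x=0: %3==0, s = 0*2+0 = 0
x=11: not %3==0, s = 0-11 = -11
x=12: %3==0, s = (-11)*2+12 = -10
x=11: not %3==0, s = (-10)-11 = -21
x=3: %3==0, s = (-21)*2+3 = -39
x=8: not %3==0, s = (-39)-8 = -47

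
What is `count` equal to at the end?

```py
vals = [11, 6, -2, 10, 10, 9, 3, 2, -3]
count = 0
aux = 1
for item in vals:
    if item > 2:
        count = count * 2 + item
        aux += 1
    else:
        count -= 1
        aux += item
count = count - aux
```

item=11: >2, count = 0*2+11 = 11; aux=2
item=6: >2, count = 11*2+6 = 28; aux=3
item=-2: not >2, count = 28-1 = 27; aux=1
item=10: >2, count = 27*2+10 = 64; aux=2
item=10: >2, count = 64*2+10 = 138; aux=3
item=9: >2, count = 138*2+9 = 285; aux=4
item=3: >2, count = 285*2+3 = 573; aux=5
item=2: not >2, count = 573-1 = 572; aux=7
item=-3: not >2, count = 572-1 = 571; aux=4
count-aux = 571-4 = 567

567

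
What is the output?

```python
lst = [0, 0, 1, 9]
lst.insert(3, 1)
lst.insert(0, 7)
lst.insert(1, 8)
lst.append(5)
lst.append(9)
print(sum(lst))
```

insert 1 at 3 → [0, 0, 1, 1, 9]
insert 7 at 0 → [7, 0, 0, 1, 1, 9]
insert 8 at 1 → [7, 8, 0, 0, 1, 1, 9]
append 5 → [7, 8, 0, 0, 1, 1, 9, 5]
append 9 → [7, 8, 0, 0, 1, 1, 9, 5, 9]
sum = 40

40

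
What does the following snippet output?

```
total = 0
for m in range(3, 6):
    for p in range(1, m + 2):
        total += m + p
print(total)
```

m=3,p=1: total = 0+4 = 4
m=3,p=2: total = 4+5 = 9
m=3,p=3: total = 9+6 = 15
m=3,p=4: total = 15+7 = 22
m=4,p=1: total = 22+5 = 27
m=4,p=2: total = 27+6 = 33
m=4,p=3: total = 33+7 = 40
m=4,p=4: total = 40+8 = 48
m=4,p=5: total = 48+9 = 57
m=5,p=1: total = 57+6 = 63
m=5,p=2: total = 63+7 = 70
m=5,p=3: total = 70+8 = 78
m=5,p=4: total = 78+9 = 87
m=5,p=5: total = 87+10 = 97
m=5,p=6: total = 97+11 = 108

108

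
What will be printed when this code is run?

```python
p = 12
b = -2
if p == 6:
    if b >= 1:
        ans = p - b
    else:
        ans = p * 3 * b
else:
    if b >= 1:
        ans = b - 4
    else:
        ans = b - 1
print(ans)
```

-3

p=12, b=-2
p == 6 is False; b >= 1 is False
→ ans = b - 1 = -3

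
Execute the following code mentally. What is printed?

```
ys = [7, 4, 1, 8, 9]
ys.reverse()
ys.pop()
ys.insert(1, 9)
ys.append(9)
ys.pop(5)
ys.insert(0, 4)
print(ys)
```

[4, 9, 9, 8, 1, 4]

reverse → [9, 8, 1, 4, 7]
pop() removes 7 → [9, 8, 1, 4]
insert 9 at 1 → [9, 9, 8, 1, 4]
append 9 → [9, 9, 8, 1, 4, 9]
pop(5) removes 9 → [9, 9, 8, 1, 4]
insert 4 at 0 → [4, 9, 9, 8, 1, 4]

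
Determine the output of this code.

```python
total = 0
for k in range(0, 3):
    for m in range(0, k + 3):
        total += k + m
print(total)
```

k=0,m=0: total = 0+0 = 0
k=0,m=1: total = 0+1 = 1
k=0,m=2: total = 1+2 = 3
k=1,m=0: total = 3+1 = 4
k=1,m=1: total = 4+2 = 6
k=1,m=2: total = 6+3 = 9
k=1,m=3: total = 9+4 = 13
k=2,m=0: total = 13+2 = 15
k=2,m=1: total = 15+3 = 18
k=2,m=2: total = 18+4 = 22
k=2,m=3: total = 22+5 = 27
k=2,m=4: total = 27+6 = 33

33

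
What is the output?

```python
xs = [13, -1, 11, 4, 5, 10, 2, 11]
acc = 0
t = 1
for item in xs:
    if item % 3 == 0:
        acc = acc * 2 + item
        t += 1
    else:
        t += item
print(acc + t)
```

56

item=13: not %3==0; t=14
item=-1: not %3==0; t=13
item=11: not %3==0; t=24
item=4: not %3==0; t=28
item=5: not %3==0; t=33
item=10: not %3==0; t=43
item=2: not %3==0; t=45
item=11: not %3==0; t=56
acc+t = 0+56 = 56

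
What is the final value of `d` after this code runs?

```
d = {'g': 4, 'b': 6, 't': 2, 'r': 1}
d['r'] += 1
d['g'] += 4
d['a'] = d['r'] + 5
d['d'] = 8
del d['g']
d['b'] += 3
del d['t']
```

{'b': 9, 'r': 2, 'a': 7, 'd': 8}

d['r'] = 1+1 = 2 → {'g': 4, 'b': 6, 't': 2, 'r': 2}
d['g'] = 4+4 = 8 → {'g': 8, 'b': 6, 't': 2, 'r': 2}
d['a'] = d['r']+5 = 7 → {'g': 8, 'b': 6, 't': 2, 'r': 2, 'a': 7}
d['d'] = 8 → {'g': 8, 'b': 6, 't': 2, 'r': 2, 'a': 7, 'd': 8}
del 'g' → {'b': 6, 't': 2, 'r': 2, 'a': 7, 'd': 8}
d['b'] = 6+3 = 9 → {'b': 9, 't': 2, 'r': 2, 'a': 7, 'd': 8}
del 't' → {'b': 9, 'r': 2, 'a': 7, 'd': 8}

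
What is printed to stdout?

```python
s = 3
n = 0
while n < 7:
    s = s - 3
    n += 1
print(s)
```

-18

n=0: s = 3-3 = 0
n=1: s = 0-3 = -3
n=2: s = (-3)-3 = -6
n=3: s = (-6)-3 = -9
n=4: s = (-9)-3 = -12
n=5: s = (-12)-3 = -15
n=6: s = (-15)-3 = -18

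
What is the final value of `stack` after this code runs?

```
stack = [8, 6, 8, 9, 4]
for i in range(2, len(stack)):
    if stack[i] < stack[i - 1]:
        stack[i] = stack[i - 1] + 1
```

i=2: 8>=6, unchanged → [8, 6, 8, 9, 4]
i=3: 9>=8, unchanged → [8, 6, 8, 9, 4]
i=4: 4<9, stack[4] = 9+1 = 10 → [8, 6, 8, 9, 10]

[8, 6, 8, 9, 10]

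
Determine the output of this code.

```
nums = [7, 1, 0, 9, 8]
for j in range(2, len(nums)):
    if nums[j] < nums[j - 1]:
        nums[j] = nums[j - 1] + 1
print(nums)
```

j=2: 0<1, nums[2] = 1+1 = 2 → [7, 1, 2, 9, 8]
j=3: 9>=2, unchanged → [7, 1, 2, 9, 8]
j=4: 8<9, nums[4] = 9+1 = 10 → [7, 1, 2, 9, 10]

[7, 1, 2, 9, 10]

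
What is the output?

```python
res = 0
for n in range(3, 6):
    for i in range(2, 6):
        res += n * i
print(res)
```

168

n=3,i=2: res = 0+6 = 6
n=3,i=3: res = 6+9 = 15
n=3,i=4: res = 15+12 = 27
n=3,i=5: res = 27+15 = 42
n=4,i=2: res = 42+8 = 50
n=4,i=3: res = 50+12 = 62
n=4,i=4: res = 62+16 = 78
n=4,i=5: res = 78+20 = 98
n=5,i=2: res = 98+10 = 108
n=5,i=3: res = 108+15 = 123
n=5,i=4: res = 123+20 = 143
n=5,i=5: res = 143+25 = 168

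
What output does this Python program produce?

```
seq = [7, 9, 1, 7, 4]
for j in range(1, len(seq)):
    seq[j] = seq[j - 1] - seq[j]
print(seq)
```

[7, -2, -3, -10, -14]

j=1: seq[1] = 7-9 = -2 → [7, -2, 1, 7, 4]
j=2: seq[2] = (-2)-1 = -3 → [7, -2, -3, 7, 4]
j=3: seq[3] = (-3)-7 = -10 → [7, -2, -3, -10, 4]
j=4: seq[4] = (-10)-4 = -14 → [7, -2, -3, -10, -14]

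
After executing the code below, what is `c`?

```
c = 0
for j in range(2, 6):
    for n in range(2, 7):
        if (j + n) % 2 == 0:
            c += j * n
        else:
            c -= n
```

j=2,n=2: even sum, c = 0+4 = 4
j=2,n=3: odd sum, c = 4-3 = 1
j=2,n=4: even sum, c = 1+8 = 9
j=2,n=5: odd sum, c = 9-5 = 4
j=2,n=6: even sum, c = 4+12 = 16
j=3,n=2: odd sum, c = 16-2 = 14
j=3,n=3: even sum, c = 14+9 = 23
j=3,n=4: odd sum, c = 23-4 = 19
j=3,n=5: even sum, c = 19+15 = 34
j=3,n=6: odd sum, c = 34-6 = 28
j=4,n=2: even sum, c = 28+8 = 36
j=4,n=3: odd sum, c = 36-3 = 33
j=4,n=4: even sum, c = 33+16 = 49
j=4,n=5: odd sum, c = 49-5 = 44
j=4,n=6: even sum, c = 44+24 = 68
j=5,n=2: odd sum, c = 68-2 = 66
j=5,n=3: even sum, c = 66+15 = 81
j=5,n=4: odd sum, c = 81-4 = 77
j=5,n=5: even sum, c = 77+25 = 102
j=5,n=6: odd sum, c = 102-6 = 96

96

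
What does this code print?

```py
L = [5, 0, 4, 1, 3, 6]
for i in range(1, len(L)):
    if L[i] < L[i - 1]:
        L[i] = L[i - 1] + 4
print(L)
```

[5, 9, 13, 17, 21, 25]

i=1: 0<5, L[1] = 5+4 = 9 → [5, 9, 4, 1, 3, 6]
i=2: 4<9, L[2] = 9+4 = 13 → [5, 9, 13, 1, 3, 6]
i=3: 1<13, L[3] = 13+4 = 17 → [5, 9, 13, 17, 3, 6]
i=4: 3<17, L[4] = 17+4 = 21 → [5, 9, 13, 17, 21, 6]
i=5: 6<21, L[5] = 21+4 = 25 → [5, 9, 13, 17, 21, 25]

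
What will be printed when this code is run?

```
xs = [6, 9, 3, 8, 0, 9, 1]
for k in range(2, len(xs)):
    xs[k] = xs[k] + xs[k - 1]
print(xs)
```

k=2: xs[2] = 3+9 = 12 → [6, 9, 12, 8, 0, 9, 1]
k=3: xs[3] = 8+12 = 20 → [6, 9, 12, 20, 0, 9, 1]
k=4: xs[4] = 0+20 = 20 → [6, 9, 12, 20, 20, 9, 1]
k=5: xs[5] = 9+20 = 29 → [6, 9, 12, 20, 20, 29, 1]
k=6: xs[6] = 1+29 = 30 → [6, 9, 12, 20, 20, 29, 30]

[6, 9, 12, 20, 20, 29, 30]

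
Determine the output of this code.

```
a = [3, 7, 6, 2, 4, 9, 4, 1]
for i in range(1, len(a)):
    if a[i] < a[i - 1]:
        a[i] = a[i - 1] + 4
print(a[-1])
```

i=1: 7>=3, unchanged → [3, 7, 6, 2, 4, 9, 4, 1]
i=2: 6<7, a[2] = 7+4 = 11 → [3, 7, 11, 2, 4, 9, 4, 1]
i=3: 2<11, a[3] = 11+4 = 15 → [3, 7, 11, 15, 4, 9, 4, 1]
i=4: 4<15, a[4] = 15+4 = 19 → [3, 7, 11, 15, 19, 9, 4, 1]
i=5: 9<19, a[5] = 19+4 = 23 → [3, 7, 11, 15, 19, 23, 4, 1]
i=6: 4<23, a[6] = 23+4 = 27 → [3, 7, 11, 15, 19, 23, 27, 1]
i=7: 1<27, a[7] = 27+4 = 31 → [3, 7, 11, 15, 19, 23, 27, 31]

31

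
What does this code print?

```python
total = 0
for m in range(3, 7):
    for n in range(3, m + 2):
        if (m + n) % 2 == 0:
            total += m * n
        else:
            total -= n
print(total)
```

88

m=3,n=3: even sum, total = 0+9 = 9
m=3,n=4: odd sum, total = 9-4 = 5
m=4,n=3: odd sum, total = 5-3 = 2
m=4,n=4: even sum, total = 2+16 = 18
m=4,n=5: odd sum, total = 18-5 = 13
m=5,n=3: even sum, total = 13+15 = 28
m=5,n=4: odd sum, total = 28-4 = 24
m=5,n=5: even sum, total = 24+25 = 49
m=5,n=6: odd sum, total = 49-6 = 43
m=6,n=3: odd sum, total = 43-3 = 40
m=6,n=4: even sum, total = 40+24 = 64
m=6,n=5: odd sum, total = 64-5 = 59
m=6,n=6: even sum, total = 59+36 = 95
m=6,n=7: odd sum, total = 95-7 = 88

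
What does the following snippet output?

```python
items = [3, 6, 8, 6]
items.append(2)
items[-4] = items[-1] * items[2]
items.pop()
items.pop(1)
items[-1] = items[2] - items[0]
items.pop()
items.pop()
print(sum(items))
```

3

append 2 → [3, 6, 8, 6, 2]
items[-4] = items[-1]*items[2] = 2*8 = 16 → [3, 16, 8, 6, 2]
pop() removes 2 → [3, 16, 8, 6]
pop(1) removes 16 → [3, 8, 6]
items[-1] = items[2]-items[0] = 6-3 = 3 → [3, 8, 3]
pop() removes 3 → [3, 8]
pop() removes 8 → [3]
sum = 3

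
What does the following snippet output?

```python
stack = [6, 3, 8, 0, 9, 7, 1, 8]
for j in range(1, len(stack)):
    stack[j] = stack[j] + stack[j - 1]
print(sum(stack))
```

184

j=1: stack[1] = 3+6 = 9 → [6, 9, 8, 0, 9, 7, 1, 8]
j=2: stack[2] = 8+9 = 17 → [6, 9, 17, 0, 9, 7, 1, 8]
j=3: stack[3] = 0+17 = 17 → [6, 9, 17, 17, 9, 7, 1, 8]
j=4: stack[4] = 9+17 = 26 → [6, 9, 17, 17, 26, 7, 1, 8]
j=5: stack[5] = 7+26 = 33 → [6, 9, 17, 17, 26, 33, 1, 8]
j=6: stack[6] = 1+33 = 34 → [6, 9, 17, 17, 26, 33, 34, 8]
j=7: stack[7] = 8+34 = 42 → [6, 9, 17, 17, 26, 33, 34, 42]
sum = 184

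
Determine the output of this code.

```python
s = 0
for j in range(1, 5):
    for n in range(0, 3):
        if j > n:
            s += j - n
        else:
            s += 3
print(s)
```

28

j=1,n=0: 1>0, s = 0+1 = 1
j=1,n=1: not 1>1, s = 1+3 = 4
j=1,n=2: not 1>2, s = 4+3 = 7
j=2,n=0: 2>0, s = 7+2 = 9
j=2,n=1: 2>1, s = 9+1 = 10
j=2,n=2: not 2>2, s = 10+3 = 13
j=3,n=0: 3>0, s = 13+3 = 16
j=3,n=1: 3>1, s = 16+2 = 18
j=3,n=2: 3>2, s = 18+1 = 19
j=4,n=0: 4>0, s = 19+4 = 23
j=4,n=1: 4>1, s = 23+3 = 26
j=4,n=2: 4>2, s = 26+2 = 28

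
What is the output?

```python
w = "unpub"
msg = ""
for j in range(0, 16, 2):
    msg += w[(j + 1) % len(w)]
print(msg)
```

nuupbnuu

j=0: add w[1]='n' → 'n'
j=2: add w[3]='u' → 'nu'
j=4: add w[0]='u' → 'nuu'
j=6: add w[2]='p' → 'nuup'
j=8: add w[4]='b' → 'nuupb'
j=10: add w[1]='n' → 'nuupbn'
j=12: add w[3]='u' → 'nuupbnu'
j=14: add w[0]='u' → 'nuupbnuu'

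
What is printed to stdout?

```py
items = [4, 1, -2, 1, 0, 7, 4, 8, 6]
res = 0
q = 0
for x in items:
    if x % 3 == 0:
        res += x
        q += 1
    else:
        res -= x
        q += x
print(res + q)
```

8

x=4: not %3==0, res = 0-4 = -4; q=4
x=1: not %3==0, res = (-4)-1 = -5; q=5
x=-2: not %3==0, res = (-5)-(-2) = -3; q=3
x=1: not %3==0, res = (-3)-1 = -4; q=4
x=0: %3==0, res = (-4)+0 = -4; q=5
x=7: not %3==0, res = (-4)-7 = -11; q=12
x=4: not %3==0, res = (-11)-4 = -15; q=16
x=8: not %3==0, res = (-15)-8 = -23; q=24
x=6: %3==0, res = (-23)+6 = -17; q=25
res+q = (-17)+25 = 8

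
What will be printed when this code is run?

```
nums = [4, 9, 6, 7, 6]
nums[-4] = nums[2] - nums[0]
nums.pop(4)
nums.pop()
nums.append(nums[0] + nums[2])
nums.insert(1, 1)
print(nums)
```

[4, 1, 2, 6, 10]

nums[-4] = nums[2]-nums[0] = 6-4 = 2 → [4, 2, 6, 7, 6]
pop(4) removes 6 → [4, 2, 6, 7]
pop() removes 7 → [4, 2, 6]
append nums[0]+nums[2] = 4+6 = 10 → [4, 2, 6, 10]
insert 1 at 1 → [4, 1, 2, 6, 10]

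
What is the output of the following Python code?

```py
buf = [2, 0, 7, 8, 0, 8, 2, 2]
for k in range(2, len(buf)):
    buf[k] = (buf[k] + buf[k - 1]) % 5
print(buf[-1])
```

2

k=2: buf[2] = (7+0)%5 = 2 → [2, 0, 2, 8, 0, 8, 2, 2]
k=3: buf[3] = (8+2)%5 = 0 → [2, 0, 2, 0, 0, 8, 2, 2]
k=4: buf[4] = (0+0)%5 = 0 → [2, 0, 2, 0, 0, 8, 2, 2]
k=5: buf[5] = (8+0)%5 = 3 → [2, 0, 2, 0, 0, 3, 2, 2]
k=6: buf[6] = (2+3)%5 = 0 → [2, 0, 2, 0, 0, 3, 0, 2]
k=7: buf[7] = (2+0)%5 = 2 → [2, 0, 2, 0, 0, 3, 0, 2]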